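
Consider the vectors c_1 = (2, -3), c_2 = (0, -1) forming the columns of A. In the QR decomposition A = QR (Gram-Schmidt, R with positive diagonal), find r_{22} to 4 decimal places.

c_1 = (2, -3); ‖c_1‖ = 3.6056, so e_1 = (0.5547, -0.8321).
e_1·c_2 = 0.5547·0 + (-0.8321)·(-1) = 0.8321.
u_2 = c_2 − 0.8321·e_1 = (-0.4615, -0.3077).
r_{22} = ‖u_2‖ = 0.5547.

r_{22} = 0.5547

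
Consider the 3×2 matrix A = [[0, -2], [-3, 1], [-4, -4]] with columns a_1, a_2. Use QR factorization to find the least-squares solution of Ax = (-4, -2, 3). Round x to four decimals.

a_1 = (0, -3, -4); ‖a_1‖ = 5.0000, so q_1 = (0.0000, -0.6000, -0.8000).
q_1·a_2 = 0.0000·(-2) + (-0.6000)·1 + (-0.8000)·(-4) = 2.6000.
u_2 = a_2 − 2.6000·q_1 = (-2.0000, 2.5600, -1.9200).
‖u_2‖ = 3.7736, so q_2 = (-0.5300, 0.6784, -0.5088).
Qᵀb = (-1.2000, -0.7632).
Back-substitute: x_2 = -0.7632/3.7736 = -0.2022.
x_1 = (-1.2000 − 2.6000·(-0.2022))/5.0000 = -0.1348.

x = (-0.1348, -0.2022)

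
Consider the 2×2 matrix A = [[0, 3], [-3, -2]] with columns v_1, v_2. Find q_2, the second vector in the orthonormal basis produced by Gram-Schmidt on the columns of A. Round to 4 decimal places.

v_1 = (0, -3); ‖v_1‖ = 3.0000, so q_1 = (0.0000, -1.0000).
q_1·v_2 = 0.0000·3 + (-1.0000)·(-2) = 2.0000.
u_2 = v_2 − 2.0000·q_1 = (3.0000, 0.0000).
‖u_2‖ = 3.0000, so q_2 = (1.0000, 0.0000).

q_2 = (1.0000, 0.0000)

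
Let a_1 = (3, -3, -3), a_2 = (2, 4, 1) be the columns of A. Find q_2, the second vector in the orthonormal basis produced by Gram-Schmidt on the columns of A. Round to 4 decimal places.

q_2 = (0.7071, 0.7071, 0.0000)

q_1 = a_1/‖a_1‖ = (3, -3, -3)/5.1962 = (0.5774, -0.5774, -0.5774).
r_{12} = q_1·a_2 = -1.7321.
u_2 = a_2 + 1.7321·q_1 = (3.0000, 3.0000, 0.0000).
‖u_2‖ = 4.2426, so q_2 = (0.7071, 0.7071, 0.0000).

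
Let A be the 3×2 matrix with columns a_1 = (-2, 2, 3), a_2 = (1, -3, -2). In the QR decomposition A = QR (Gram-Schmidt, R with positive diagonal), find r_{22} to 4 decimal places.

r_{22} = 1.5718

a_1 = (-2, 2, 3); ‖a_1‖ = 4.1231, so q_1 = (-0.4851, 0.4851, 0.7276).
q_1·a_2 = (-0.4851)·1 + 0.4851·(-3) + 0.7276·(-2) = -3.3955.
u_2 = a_2 + 3.3955·q_1 = (-0.6471, -1.3529, 0.4706).
r_{22} = ‖u_2‖ = 1.5718.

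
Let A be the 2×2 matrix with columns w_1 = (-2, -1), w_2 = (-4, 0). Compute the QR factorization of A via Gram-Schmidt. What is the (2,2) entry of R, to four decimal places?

q_1 = w_1/‖w_1‖ = (-2, -1)/2.2361 = (-0.8944, -0.4472).
r_{12} = q_1·w_2 = 3.5777.
u_2 = w_2 − 3.5777·q_1 = (-0.8000, 1.6000).
r_{22} = ‖u_2‖ = 1.7889.

r_{22} = 1.7889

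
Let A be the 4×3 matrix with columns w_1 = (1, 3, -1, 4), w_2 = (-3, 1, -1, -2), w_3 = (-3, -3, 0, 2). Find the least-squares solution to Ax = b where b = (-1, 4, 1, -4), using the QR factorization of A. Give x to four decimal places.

q_1 = w_1/‖w_1‖ = (1, 3, -1, 4)/5.1962 = (0.1925, 0.5774, -0.1925, 0.7698).
r_{12} = q_1·w_2 = -1.3472.
u_2 = w_2 + 1.3472·q_1 = (-2.7407, 1.7778, -1.2593, -0.9630).
‖u_2‖ = 3.6311, so q_2 = (-0.7548, 0.4896, -0.3468, -0.2652).
r_{13} = q_1·w_3 = -0.7698; r_{23} = q_2·w_3 = 0.2652.
u_3 = w_3 + 0.7698·q_1 − 0.2652·q_2 = (-2.6517, -2.6854, -0.0562, 2.6629).
‖u_3‖ = 4.6192, so q_3 = (-0.5741, -0.5814, -0.0122, 0.5765).
Qᵀb = (-1.1547, 3.4271, -4.0695).
Back-substitute: x_3 = -4.0695/4.6192 = -0.8810.
x_2 = (3.4271 − 0.2652·(-0.8810))/3.6311 = 1.0082.
x_1 = (-1.1547 + 1.3472·1.0082 + 0.7698·(-0.8810))/5.1962 = -0.0914.

x = (-0.0914, 1.0082, -0.8810)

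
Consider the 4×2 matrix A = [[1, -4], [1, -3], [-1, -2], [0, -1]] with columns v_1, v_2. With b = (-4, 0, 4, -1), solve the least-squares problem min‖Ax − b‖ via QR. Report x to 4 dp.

v_1 = (1, 1, -1, 0); ‖v_1‖ = 1.7321, so e_1 = (0.5774, 0.5774, -0.5774, 0.0000).
e_1·v_2 = 0.5774·(-4) + 0.5774·(-3) + (-0.5774)·(-2) + 0.0000·(-1) = -2.8868.
u_2 = v_2 + 2.8868·e_1 = (-2.3333, -1.3333, -3.6667, -1.0000).
‖u_2‖ = 4.6547, so e_2 = (-0.5013, -0.2864, -0.7877, -0.2148).
Qᵀb = (-4.6188, -0.9309).
Back-substitute: x_2 = -0.9309/4.6547 = -0.2000.
x_1 = (-4.6188 + 2.8868·(-0.2000))/1.7321 = -3.0000.

x = (-3.0000, -0.2000)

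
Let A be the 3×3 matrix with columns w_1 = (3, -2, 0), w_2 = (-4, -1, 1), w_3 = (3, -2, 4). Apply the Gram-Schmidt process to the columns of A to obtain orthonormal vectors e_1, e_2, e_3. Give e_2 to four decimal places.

w_1 = (3, -2, 0); ‖w_1‖ = 3.6056, so e_1 = (0.8321, -0.5547, 0.0000).
e_1·w_2 = 0.8321·(-4) + (-0.5547)·(-1) + 0.0000·1 = -2.7735.
u_2 = w_2 + 2.7735·e_1 = (-1.6923, -2.5385, 1.0000).
‖u_2‖ = 3.2106, so e_2 = (-0.5271, -0.7907, 0.3115).

e_2 = (-0.5271, -0.7907, 0.3115)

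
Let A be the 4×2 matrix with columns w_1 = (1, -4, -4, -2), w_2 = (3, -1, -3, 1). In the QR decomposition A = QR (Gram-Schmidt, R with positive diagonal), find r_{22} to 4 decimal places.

r_{22} = 3.4913

w_1 = (1, -4, -4, -2); ‖w_1‖ = 6.0828, so e_1 = (0.1644, -0.6576, -0.6576, -0.3288).
e_1·w_2 = 0.1644·3 + (-0.6576)·(-1) + (-0.6576)·(-3) + (-0.3288)·1 = 2.7948.
u_2 = w_2 − 2.7948·e_1 = (2.5405, 0.8378, -1.1622, 1.9189).
r_{22} = ‖u_2‖ = 3.4913.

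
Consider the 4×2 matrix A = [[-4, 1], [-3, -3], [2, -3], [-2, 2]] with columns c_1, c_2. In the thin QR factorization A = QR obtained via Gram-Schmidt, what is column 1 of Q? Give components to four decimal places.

q_1 = (-0.6963, -0.5222, 0.3482, -0.3482)

q_1 = c_1/‖c_1‖ = (-4, -3, 2, -2)/5.7446 = (-0.6963, -0.5222, 0.3482, -0.3482).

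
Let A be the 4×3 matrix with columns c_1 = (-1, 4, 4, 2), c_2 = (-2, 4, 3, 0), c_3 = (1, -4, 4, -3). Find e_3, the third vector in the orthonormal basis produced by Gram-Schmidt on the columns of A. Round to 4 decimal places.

c_1 = (-1, 4, 4, 2); ‖c_1‖ = 6.0828, so e_1 = (-0.1644, 0.6576, 0.6576, 0.3288).
e_1·c_2 = (-0.1644)·(-2) + 0.6576·4 + 0.6576·3 + 0.3288·0 = 4.9320.
u_2 = c_2 − 4.9320·e_1 = (-1.1892, 0.7568, -0.2432, -1.6216).
‖u_2‖ = 2.1623, so e_2 = (-0.5500, 0.3500, -0.1125, -0.7499).
e_1·c_3 = (-0.1644)·1 + 0.6576·(-4) + 0.6576·4 + 0.3288·(-3) = -1.1508; e_2·c_3 = (-0.5500)·1 + 0.3500·(-4) + (-0.1125)·4 + (-0.7499)·(-3) = -0.1500.
u_3 = c_3 + 1.1508·e_1 + 0.1500·e_2 = (0.7283, -3.1908, 4.7399, -2.7341).
‖u_3‖ = 6.3760, so e_3 = (0.1142, -0.5004, 0.7434, -0.4288).

e_3 = (0.1142, -0.5004, 0.7434, -0.4288)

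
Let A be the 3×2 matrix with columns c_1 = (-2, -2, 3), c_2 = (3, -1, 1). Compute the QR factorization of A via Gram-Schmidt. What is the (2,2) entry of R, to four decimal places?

r_{22} = 3.3077

c_1 = (-2, -2, 3); ‖c_1‖ = 4.1231, so e_1 = (-0.4851, -0.4851, 0.7276).
e_1·c_2 = (-0.4851)·3 + (-0.4851)·(-1) + 0.7276·1 = -0.2425.
u_2 = c_2 + 0.2425·e_1 = (2.8824, -1.1176, 1.1765).
r_{22} = ‖u_2‖ = 3.3077.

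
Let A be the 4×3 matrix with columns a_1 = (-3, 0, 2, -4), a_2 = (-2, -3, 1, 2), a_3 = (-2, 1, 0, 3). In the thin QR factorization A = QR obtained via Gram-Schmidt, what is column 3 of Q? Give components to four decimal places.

e_3 = (-0.5817, 0.6839, 0.0079, 0.4402)

a_1 = (-3, 0, 2, -4); ‖a_1‖ = 5.3852, so e_1 = (-0.5571, 0.0000, 0.3714, -0.7428).
e_1·a_2 = (-0.5571)·(-2) + 0.0000·(-3) + 0.3714·1 + (-0.7428)·2 = 0.0000.
u_2 = a_2 + 0.0000·e_1 = (-2.0000, -3.0000, 1.0000, 2.0000).
‖u_2‖ = 4.2426, so e_2 = (-0.4714, -0.7071, 0.2357, 0.4714).
e_1·a_3 = (-0.5571)·(-2) + 0.0000·1 + 0.3714·0 + (-0.7428)·3 = -1.1142; e_2·a_3 = (-0.4714)·(-2) + (-0.7071)·1 + 0.2357·0 + 0.4714·3 = 1.6499.
u_3 = a_3 + 1.1142·e_1 − 1.6499·e_2 = (-1.8429, 2.1667, 0.0249, 1.3946).
‖u_3‖ = 3.1680, so e_3 = (-0.5817, 0.6839, 0.0079, 0.4402).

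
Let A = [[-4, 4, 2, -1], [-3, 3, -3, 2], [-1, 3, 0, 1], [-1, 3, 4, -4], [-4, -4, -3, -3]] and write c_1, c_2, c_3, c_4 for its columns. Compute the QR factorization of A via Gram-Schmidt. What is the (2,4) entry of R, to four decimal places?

r_{24} = 1.3003

q_1 = c_1/‖c_1‖ = (-4, -3, -1, -1, -4)/6.5574 = (-0.6100, -0.4575, -0.1525, -0.1525, -0.6100).
r_{12} = q_1·c_2 = -2.2875.
u_2 = c_2 + 2.2875·q_1 = (2.6047, 1.9535, 2.6512, 2.6512, -5.3953).
‖u_2‖ = 7.3326, so q_2 = (0.3552, 0.2664, 0.3616, 0.3616, -0.7358).
r_{24} = q_2·c_4 = 1.3003.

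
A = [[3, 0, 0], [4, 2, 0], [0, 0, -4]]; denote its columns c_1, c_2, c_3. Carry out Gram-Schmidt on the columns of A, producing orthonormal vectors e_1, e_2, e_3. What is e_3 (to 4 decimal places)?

e_3 = (0.0000, 0.0000, -1.0000)

e_1 = c_1/‖c_1‖ = (3, 4, 0)/5.0000 = (0.6000, 0.8000, 0.0000).
r_{12} = e_1·c_2 = 1.6000.
u_2 = c_2 − 1.6000·e_1 = (-0.9600, 0.7200, 0.0000).
‖u_2‖ = 1.2000, so e_2 = (-0.8000, 0.6000, 0.0000).
r_{13} = e_1·c_3 = 0.0000; r_{23} = e_2·c_3 = 0.0000.
u_3 = c_3 + 0.0000·e_1 + 0.0000·e_2 = (0.0000, 0.0000, -4.0000).
‖u_3‖ = 4.0000, so e_3 = (0.0000, 0.0000, -1.0000).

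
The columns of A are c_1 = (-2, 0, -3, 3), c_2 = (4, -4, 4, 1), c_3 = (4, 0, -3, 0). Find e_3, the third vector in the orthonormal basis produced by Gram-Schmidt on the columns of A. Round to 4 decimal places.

e_3 = (0.7633, 0.1079, -0.6261, -0.1172)

c_1 = (-2, 0, -3, 3); ‖c_1‖ = 4.6904, so e_1 = (-0.4264, 0.0000, -0.6396, 0.6396).
e_1·c_2 = (-0.4264)·4 + 0.0000·(-4) + (-0.6396)·4 + 0.6396·1 = -3.6244.
u_2 = c_2 + 3.6244·e_1 = (2.4545, -4.0000, 1.6818, 3.3182).
‖u_2‖ = 5.9886, so e_2 = (0.4099, -0.6679, 0.2808, 0.5541).
e_1·c_3 = (-0.4264)·4 + 0.0000·0 + (-0.6396)·(-3) + 0.6396·0 = 0.2132; e_2·c_3 = 0.4099·4 + (-0.6679)·0 + 0.2808·(-3) + 0.5541·0 = 0.7970.
u_3 = c_3 − 0.2132·e_1 − 0.7970·e_2 = (3.7643, 0.5323, -3.0875, -0.5779).
‖u_3‖ = 4.9315, so e_3 = (0.7633, 0.1079, -0.6261, -0.1172).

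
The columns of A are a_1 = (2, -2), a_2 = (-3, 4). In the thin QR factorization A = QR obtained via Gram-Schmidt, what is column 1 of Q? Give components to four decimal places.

e_1 = (0.7071, -0.7071)

e_1 = a_1/‖a_1‖ = (2, -2)/2.8284 = (0.7071, -0.7071).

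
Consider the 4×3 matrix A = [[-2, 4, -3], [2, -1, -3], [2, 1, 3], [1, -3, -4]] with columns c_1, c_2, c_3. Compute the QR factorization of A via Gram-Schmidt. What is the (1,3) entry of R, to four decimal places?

c_1 = (-2, 2, 2, 1); ‖c_1‖ = 3.6056, so q_1 = (-0.5547, 0.5547, 0.5547, 0.2774).
r_{13} = q_1·c_3 = 0.5547.

r_{13} = 0.5547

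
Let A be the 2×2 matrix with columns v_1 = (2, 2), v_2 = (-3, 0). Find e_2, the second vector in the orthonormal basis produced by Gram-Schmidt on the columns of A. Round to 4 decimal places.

v_1 = (2, 2); ‖v_1‖ = 2.8284, so e_1 = (0.7071, 0.7071).
e_1·v_2 = 0.7071·(-3) + 0.7071·0 = -2.1213.
u_2 = v_2 + 2.1213·e_1 = (-1.5000, 1.5000).
‖u_2‖ = 2.1213, so e_2 = (-0.7071, 0.7071).

e_2 = (-0.7071, 0.7071)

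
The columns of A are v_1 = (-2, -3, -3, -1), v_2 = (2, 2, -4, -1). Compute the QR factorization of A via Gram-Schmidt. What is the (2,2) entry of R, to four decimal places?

r_{22} = 4.9607

v_1 = (-2, -3, -3, -1); ‖v_1‖ = 4.7958, so e_1 = (-0.4170, -0.6255, -0.6255, -0.2085).
e_1·v_2 = (-0.4170)·2 + (-0.6255)·2 + (-0.6255)·(-4) + (-0.2085)·(-1) = 0.6255.
u_2 = v_2 − 0.6255·e_1 = (2.2609, 2.3913, -3.6087, -0.8696).
r_{22} = ‖u_2‖ = 4.9607.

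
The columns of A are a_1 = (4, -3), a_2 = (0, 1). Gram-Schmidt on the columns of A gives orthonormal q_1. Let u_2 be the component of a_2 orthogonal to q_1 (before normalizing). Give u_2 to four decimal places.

u_2 = (0.4800, 0.6400)

a_1 = (4, -3); ‖a_1‖ = 5.0000, so q_1 = (0.8000, -0.6000).
q_1·a_2 = 0.8000·0 + (-0.6000)·1 = -0.6000.
u_2 = a_2 + 0.6000·q_1 = (0.4800, 0.6400).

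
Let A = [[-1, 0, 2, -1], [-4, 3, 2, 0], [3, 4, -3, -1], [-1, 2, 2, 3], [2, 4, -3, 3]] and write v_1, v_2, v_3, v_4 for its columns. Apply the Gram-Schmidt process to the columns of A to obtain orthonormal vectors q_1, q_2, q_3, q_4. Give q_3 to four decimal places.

v_1 = (-1, -4, 3, -1, 2); ‖v_1‖ = 5.5678, so q_1 = (-0.1796, -0.7184, 0.5388, -0.1796, 0.3592).
q_1·v_2 = (-0.1796)·0 + (-0.7184)·3 + 0.5388·4 + (-0.1796)·2 + 0.3592·4 = 1.0776.
u_2 = v_2 − 1.0776·q_1 = (0.1935, 3.7742, 3.4194, 2.1935, 3.6129).
‖u_2‖ = 6.6211, so q_2 = (0.0292, 0.5700, 0.5164, 0.3313, 0.5457).
q_1·v_3 = (-0.1796)·2 + (-0.7184)·2 + 0.5388·(-3) + (-0.1796)·2 + 0.3592·(-3) = -4.8493; q_2·v_3 = 0.0292·2 + 0.5700·2 + 0.5164·(-3) + 0.3313·2 + 0.5457·(-3) = -1.3252.
u_3 = v_3 + 4.8493·q_1 + 1.3252·q_2 = (1.1678, -0.7285, 0.2973, 1.5681, -0.5350).
‖u_3‖ = 2.1743, so q_3 = (0.5371, -0.3350, 0.1367, 0.7212, -0.2460).

q_3 = (0.5371, -0.3350, 0.1367, 0.7212, -0.2460)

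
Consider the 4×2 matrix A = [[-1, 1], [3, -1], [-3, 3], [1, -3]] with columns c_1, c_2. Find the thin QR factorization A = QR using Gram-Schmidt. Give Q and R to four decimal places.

c_1 = (-1, 3, -3, 1); ‖c_1‖ = 4.4721, so q_1 = (-0.2236, 0.6708, -0.6708, 0.2236).
q_1·c_2 = (-0.2236)·1 + 0.6708·(-1) + (-0.6708)·3 + 0.2236·(-3) = -3.5777.
u_2 = c_2 + 3.5777·q_1 = (0.2000, 1.4000, 0.6000, -2.2000).
‖u_2‖ = 2.6833, so q_2 = (0.0745, 0.5217, 0.2236, -0.8199).

Q = [[-0.2236, 0.0745], [0.6708, 0.5217], [-0.6708, 0.2236], [0.2236, -0.8199]], R = [[4.4721, -3.5777], [0.0000, 2.6833]]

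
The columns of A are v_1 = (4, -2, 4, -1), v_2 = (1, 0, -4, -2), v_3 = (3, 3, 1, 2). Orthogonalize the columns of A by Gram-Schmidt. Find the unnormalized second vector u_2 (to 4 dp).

v_1 = (4, -2, 4, -1); ‖v_1‖ = 6.0828, so q_1 = (0.6576, -0.3288, 0.6576, -0.1644).
q_1·v_2 = 0.6576·1 + (-0.3288)·0 + 0.6576·(-4) + (-0.1644)·(-2) = -1.6440.
u_2 = v_2 + 1.6440·q_1 = (2.0811, -0.5405, -2.9189, -2.2703).

u_2 = (2.0811, -0.5405, -2.9189, -2.2703)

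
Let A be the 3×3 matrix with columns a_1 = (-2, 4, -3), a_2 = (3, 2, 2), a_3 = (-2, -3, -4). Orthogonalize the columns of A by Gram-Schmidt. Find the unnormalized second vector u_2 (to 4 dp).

u_2 = (2.7241, 2.5517, 1.5862)

a_1 = (-2, 4, -3); ‖a_1‖ = 5.3852, so e_1 = (-0.3714, 0.7428, -0.5571).
e_1·a_2 = (-0.3714)·3 + 0.7428·2 + (-0.5571)·2 = -0.7428.
u_2 = a_2 + 0.7428·e_1 = (2.7241, 2.5517, 1.5862).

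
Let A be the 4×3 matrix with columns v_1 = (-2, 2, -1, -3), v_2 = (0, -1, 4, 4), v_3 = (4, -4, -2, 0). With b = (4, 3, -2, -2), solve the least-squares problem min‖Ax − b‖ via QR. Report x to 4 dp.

e_1 = v_1/‖v_1‖ = (-2, 2, -1, -3)/4.2426 = (-0.4714, 0.4714, -0.2357, -0.7071).
r_{12} = e_1·v_2 = -4.2426.
u_2 = v_2 + 4.2426·e_1 = (-2.0000, 1.0000, 3.0000, 1.0000).
‖u_2‖ = 3.8730, so e_2 = (-0.5164, 0.2582, 0.7746, 0.2582).
r_{13} = e_1·v_3 = -3.2998; r_{23} = e_2·v_3 = -4.6476.
u_3 = v_3 + 3.2998·e_1 + 4.6476·e_2 = (0.0444, -1.2444, 0.8222, -1.1333).
‖u_3‖ = 1.8738, so e_3 = (0.0237, -0.6641, 0.4388, -0.6048).
Qᵀb = (1.4142, -3.3566, -1.5654).
Back-substitute: x_3 = -1.5654/1.8738 = -0.8354.
x_2 = (-3.3566 + 4.6476·(-0.8354))/3.8730 = -1.8692.
x_1 = (1.4142 + 4.2426·(-1.8692) + 3.2998·(-0.8354))/4.2426 = -2.1857.

x = (-2.1857, -1.8692, -0.8354)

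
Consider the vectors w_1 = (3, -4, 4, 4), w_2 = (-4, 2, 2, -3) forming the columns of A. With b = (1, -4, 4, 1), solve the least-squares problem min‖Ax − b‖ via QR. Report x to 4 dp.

x = (0.8575, 0.4115)

w_1 = (3, -4, 4, 4); ‖w_1‖ = 7.5498, so q_1 = (0.3974, -0.5298, 0.5298, 0.5298).
q_1·w_2 = 0.3974·(-4) + (-0.5298)·2 + 0.5298·2 + 0.5298·(-3) = -3.1789.
u_2 = w_2 + 3.1789·q_1 = (-2.7368, 0.3158, 3.6842, -1.3158).
‖u_2‖ = 4.7848, so q_2 = (-0.5720, 0.0660, 0.7700, -0.2750).
Qᵀb = (5.1657, 1.9689).
Back-substitute: x_2 = 1.9689/4.7848 = 0.4115.
x_1 = (5.1657 + 3.1789·0.4115)/7.5498 = 0.8575.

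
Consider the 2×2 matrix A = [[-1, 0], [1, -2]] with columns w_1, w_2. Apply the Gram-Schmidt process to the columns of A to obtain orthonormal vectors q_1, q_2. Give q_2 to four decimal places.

q_2 = (-0.7071, -0.7071)

w_1 = (-1, 1); ‖w_1‖ = 1.4142, so q_1 = (-0.7071, 0.7071).
q_1·w_2 = (-0.7071)·0 + 0.7071·(-2) = -1.4142.
u_2 = w_2 + 1.4142·q_1 = (-1.0000, -1.0000).
‖u_2‖ = 1.4142, so q_2 = (-0.7071, -0.7071).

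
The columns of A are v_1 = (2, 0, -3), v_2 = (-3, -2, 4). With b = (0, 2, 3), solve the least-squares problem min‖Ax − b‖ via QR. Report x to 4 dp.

x = (-2.2075, -1.0943)

v_1 = (2, 0, -3); ‖v_1‖ = 3.6056, so q_1 = (0.5547, 0.0000, -0.8321).
q_1·v_2 = 0.5547·(-3) + 0.0000·(-2) + (-0.8321)·4 = -4.9923.
u_2 = v_2 + 4.9923·q_1 = (-0.2308, -2.0000, -0.1538).
‖u_2‖ = 2.0191, so q_2 = (-0.1143, -0.9905, -0.0762).
Qᵀb = (-2.4962, -2.2096).
Back-substitute: x_2 = -2.2096/2.0191 = -1.0943.
x_1 = (-2.4962 + 4.9923·(-1.0943))/3.6056 = -2.2075.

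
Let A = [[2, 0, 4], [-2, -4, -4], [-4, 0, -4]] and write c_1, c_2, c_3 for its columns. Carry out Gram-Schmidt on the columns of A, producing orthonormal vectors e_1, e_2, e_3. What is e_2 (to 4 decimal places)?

e_2 = (-0.1826, -0.9129, 0.3651)

c_1 = (2, -2, -4); ‖c_1‖ = 4.8990, so e_1 = (0.4082, -0.4082, -0.8165).
e_1·c_2 = 0.4082·0 + (-0.4082)·(-4) + (-0.8165)·0 = 1.6330.
u_2 = c_2 − 1.6330·e_1 = (-0.6667, -3.3333, 1.3333).
‖u_2‖ = 3.6515, so e_2 = (-0.1826, -0.9129, 0.3651).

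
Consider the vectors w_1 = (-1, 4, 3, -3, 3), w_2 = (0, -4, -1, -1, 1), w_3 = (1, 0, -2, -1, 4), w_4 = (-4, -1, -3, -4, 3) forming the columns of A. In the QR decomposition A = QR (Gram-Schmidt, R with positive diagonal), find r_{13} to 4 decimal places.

r_{13} = 1.2060

q_1 = w_1/‖w_1‖ = (-1, 4, 3, -3, 3)/6.6332 = (-0.1508, 0.6030, 0.4523, -0.4523, 0.4523).
r_{13} = q_1·w_3 = 1.2060.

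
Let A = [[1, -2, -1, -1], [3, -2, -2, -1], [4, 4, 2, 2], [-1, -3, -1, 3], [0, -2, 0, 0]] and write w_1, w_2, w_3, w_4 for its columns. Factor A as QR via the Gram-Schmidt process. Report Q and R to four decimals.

Q = [[0.1925, -0.4222, 0.0926, -0.3113], [0.5774, -0.5651, -0.4615, 0.0161], [0.7698, 0.4157, 0.3909, 0.2710], [-0.1925, -0.4546, 0.2719, 0.8209], [0.0000, -0.3507, 0.7428, -0.3943]], R = [[5.1962, 2.1170, 0.3849, 0.1925], [0.0000, 5.7025, 2.8383, 0.4546], [0.0000, 0.0000, 1.3402, 1.9665], [0.0000, 0.0000, 0.0000, 3.2999]]

w_1 = (1, 3, 4, -1, 0); ‖w_1‖ = 5.1962, so e_1 = (0.1925, 0.5774, 0.7698, -0.1925, 0.0000).
e_1·w_2 = 0.1925·(-2) + 0.5774·(-2) + 0.7698·4 + (-0.1925)·(-3) + 0.0000·(-2) = 2.1170.
u_2 = w_2 − 2.1170·e_1 = (-2.4074, -3.2222, 2.3704, -2.5926, -2.0000).
‖u_2‖ = 5.7025, so e_2 = (-0.4222, -0.5651, 0.4157, -0.4546, -0.3507).
e_1·w_3 = 0.1925·(-1) + 0.5774·(-2) + 0.7698·2 + (-0.1925)·(-1) + 0.0000·0 = 0.3849; e_2·w_3 = (-0.4222)·(-1) + (-0.5651)·(-2) + 0.4157·2 + (-0.4546)·(-1) + (-0.3507)·0 = 2.8383.
u_3 = w_3 − 0.3849·e_1 − 2.8383·e_2 = (0.1241, -0.6185, 0.5239, 0.3645, 0.9954).
‖u_3‖ = 1.3402, so e_3 = (0.0926, -0.4615, 0.3909, 0.2719, 0.7428).
e_1·w_4 = 0.1925·(-1) + 0.5774·(-1) + 0.7698·2 + (-0.1925)·3 + 0.0000·0 = 0.1925; e_2·w_4 = (-0.4222)·(-1) + (-0.5651)·(-1) + 0.4157·2 + (-0.4546)·3 + (-0.3507)·0 = 0.4546; e_3·w_4 = 0.0926·(-1) + (-0.4615)·(-1) + 0.3909·2 + 0.2719·3 + 0.7428·0 = 1.9665.
u_4 = w_4 − 0.1925·e_1 − 0.4546·e_2 − 1.9665·e_3 = (-1.0273, 0.0533, 0.8941, 2.7089, -1.3012).
‖u_4‖ = 3.2999, so e_4 = (-0.3113, 0.0161, 0.2710, 0.8209, -0.3943).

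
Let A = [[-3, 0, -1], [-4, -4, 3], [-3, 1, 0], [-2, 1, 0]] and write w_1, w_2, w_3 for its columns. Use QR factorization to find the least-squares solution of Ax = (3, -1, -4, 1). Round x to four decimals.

x = (-0.0019, -1.7221, -2.6682)

e_1 = w_1/‖w_1‖ = (-3, -4, -3, -2)/6.1644 = (-0.4867, -0.6489, -0.4867, -0.3244).
r_{12} = e_1·w_2 = 1.7844.
u_2 = w_2 − 1.7844·e_1 = (0.8684, -2.8421, 1.8684, 1.5789).
‖u_2‖ = 3.8491, so e_2 = (0.2256, -0.7384, 0.4854, 0.4102).
r_{13} = e_1·w_3 = -1.4600; r_{23} = e_2·w_3 = -2.4407.
u_3 = w_3 + 1.4600·e_1 + 2.4407·e_2 = (-1.1599, 0.2504, 0.4742, 0.5275).
‖u_3‖ = 1.3825, so e_3 = (-0.8390, 0.1812, 0.3430, 0.3816).
Qᵀb = (0.8111, -0.1162, -3.6887).
Back-substitute: x_3 = -3.6887/1.3825 = -2.6682.
x_2 = (-0.1162 + 2.4407·(-2.6682))/3.8491 = -1.7221.
x_1 = (0.8111 − 1.7844·(-1.7221) + 1.4600·(-2.6682))/6.1644 = -0.0019.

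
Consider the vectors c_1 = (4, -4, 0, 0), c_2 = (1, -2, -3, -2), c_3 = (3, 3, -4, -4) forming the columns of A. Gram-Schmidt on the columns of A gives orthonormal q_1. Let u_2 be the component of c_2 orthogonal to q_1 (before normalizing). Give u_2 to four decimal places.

c_1 = (4, -4, 0, 0); ‖c_1‖ = 5.6569, so q_1 = (0.7071, -0.7071, 0.0000, 0.0000).
q_1·c_2 = 0.7071·1 + (-0.7071)·(-2) + 0.0000·(-3) + 0.0000·(-2) = 2.1213.
u_2 = c_2 − 2.1213·q_1 = (-0.5000, -0.5000, -3.0000, -2.0000).

u_2 = (-0.5000, -0.5000, -3.0000, -2.0000)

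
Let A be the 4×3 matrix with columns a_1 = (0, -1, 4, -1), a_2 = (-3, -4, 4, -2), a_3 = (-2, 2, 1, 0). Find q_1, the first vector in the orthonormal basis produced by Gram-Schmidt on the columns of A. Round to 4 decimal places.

a_1 = (0, -1, 4, -1); ‖a_1‖ = 4.2426, so q_1 = (0.0000, -0.2357, 0.9428, -0.2357).

q_1 = (0.0000, -0.2357, 0.9428, -0.2357)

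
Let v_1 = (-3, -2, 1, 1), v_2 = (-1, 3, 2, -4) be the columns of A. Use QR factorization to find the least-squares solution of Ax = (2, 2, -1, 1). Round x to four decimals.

e_1 = v_1/‖v_1‖ = (-3, -2, 1, 1)/3.8730 = (-0.7746, -0.5164, 0.2582, 0.2582).
r_{12} = e_1·v_2 = -1.2910.
u_2 = v_2 + 1.2910·e_1 = (-2.0000, 2.3333, 2.3333, -3.6667).
‖u_2‖ = 5.3229, so e_2 = (-0.3757, 0.4384, 0.4384, -0.6888).
Qᵀb = (-2.5820, -1.0020).
Back-substitute: x_2 = -1.0020/5.3229 = -0.1882.
x_1 = (-2.5820 + 1.2910·(-0.1882))/3.8730 = -0.7294.

x = (-0.7294, -0.1882)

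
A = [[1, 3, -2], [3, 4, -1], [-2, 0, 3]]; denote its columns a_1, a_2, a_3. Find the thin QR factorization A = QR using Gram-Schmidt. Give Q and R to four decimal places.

Q = [[0.2673, 0.6454, -0.7155], [0.8018, 0.2630, 0.5367], [-0.5345, 0.7171, 0.4472]], R = [[3.7417, 4.0089, -2.9399], [0.0000, 2.9881, 0.5976], [0.0000, 0.0000, 2.2361]]

a_1 = (1, 3, -2); ‖a_1‖ = 3.7417, so e_1 = (0.2673, 0.8018, -0.5345).
e_1·a_2 = 0.2673·3 + 0.8018·4 + (-0.5345)·0 = 4.0089.
u_2 = a_2 − 4.0089·e_1 = (1.9286, 0.7857, 2.1429).
‖u_2‖ = 2.9881, so e_2 = (0.6454, 0.2630, 0.7171).
e_1·a_3 = 0.2673·(-2) + 0.8018·(-1) + (-0.5345)·3 = -2.9399; e_2·a_3 = 0.6454·(-2) + 0.2630·(-1) + 0.7171·3 = 0.5976.
u_3 = a_3 + 2.9399·e_1 − 0.5976·e_2 = (-1.6000, 1.2000, 1.0000).
‖u_3‖ = 2.2361, so e_3 = (-0.7155, 0.5367, 0.4472).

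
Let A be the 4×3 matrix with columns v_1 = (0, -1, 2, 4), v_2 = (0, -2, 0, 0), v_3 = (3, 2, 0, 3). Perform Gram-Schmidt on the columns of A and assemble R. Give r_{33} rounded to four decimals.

v_1 = (0, -1, 2, 4); ‖v_1‖ = 4.5826, so q_1 = (0.0000, -0.2182, 0.4364, 0.8729).
q_1·v_2 = 0.0000·0 + (-0.2182)·(-2) + 0.4364·0 + 0.8729·0 = 0.4364.
u_2 = v_2 − 0.4364·q_1 = (0.0000, -1.9048, -0.1905, -0.3810).
‖u_2‖ = 1.9518, so q_2 = (0.0000, -0.9759, -0.0976, -0.1952).
q_1·v_3 = 0.0000·3 + (-0.2182)·2 + 0.4364·0 + 0.8729·3 = 2.1822; q_2·v_3 = 0.0000·3 + (-0.9759)·2 + (-0.0976)·0 + (-0.1952)·3 = -2.5373.
u_3 = v_3 − 2.1822·q_1 + 2.5373·q_2 = (3.0000, 0.0000, -1.2000, 0.6000).
r_{33} = ‖u_3‖ = 3.2863.

r_{33} = 3.2863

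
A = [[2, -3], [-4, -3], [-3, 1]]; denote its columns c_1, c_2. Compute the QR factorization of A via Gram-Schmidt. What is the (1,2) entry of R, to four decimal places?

r_{12} = 0.5571

c_1 = (2, -4, -3); ‖c_1‖ = 5.3852, so e_1 = (0.3714, -0.7428, -0.5571).
r_{12} = e_1·c_2 = 0.5571.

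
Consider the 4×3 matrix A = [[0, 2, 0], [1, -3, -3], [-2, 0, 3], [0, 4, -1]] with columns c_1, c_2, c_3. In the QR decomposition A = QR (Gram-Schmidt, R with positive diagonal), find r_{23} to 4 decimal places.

r_{23} = -0.0767

c_1 = (0, 1, -2, 0); ‖c_1‖ = 2.2361, so e_1 = (0.0000, 0.4472, -0.8944, 0.0000).
e_1·c_2 = 0.0000·2 + 0.4472·(-3) + (-0.8944)·0 + 0.0000·4 = -1.3416.
u_2 = c_2 + 1.3416·e_1 = (2.0000, -2.4000, -1.2000, 4.0000).
‖u_2‖ = 5.2154, so e_2 = (0.3835, -0.4602, -0.2301, 0.7670).
r_{23} = e_2·c_3 = -0.0767.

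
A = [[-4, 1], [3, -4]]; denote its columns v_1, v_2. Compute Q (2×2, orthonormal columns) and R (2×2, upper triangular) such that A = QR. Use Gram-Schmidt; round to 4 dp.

Q = [[-0.8000, -0.6000], [0.6000, -0.8000]], R = [[5.0000, -3.2000], [0.0000, 2.6000]]

e_1 = v_1/‖v_1‖ = (-4, 3)/5.0000 = (-0.8000, 0.6000).
r_{12} = e_1·v_2 = -3.2000.
u_2 = v_2 + 3.2000·e_1 = (-1.5600, -2.0800).
‖u_2‖ = 2.6000, so e_2 = (-0.6000, -0.8000).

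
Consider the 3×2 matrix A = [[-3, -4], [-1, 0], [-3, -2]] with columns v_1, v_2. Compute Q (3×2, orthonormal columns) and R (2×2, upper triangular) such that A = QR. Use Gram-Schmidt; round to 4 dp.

Q = [[-0.6882, -0.6745], [-0.2294, 0.5518], [-0.6882, 0.4905]], R = [[4.3589, 4.1295], [0.0000, 1.7168]]

v_1 = (-3, -1, -3); ‖v_1‖ = 4.3589, so e_1 = (-0.6882, -0.2294, -0.6882).
e_1·v_2 = (-0.6882)·(-4) + (-0.2294)·0 + (-0.6882)·(-2) = 4.1295.
u_2 = v_2 − 4.1295·e_1 = (-1.1579, 0.9474, 0.8421).
‖u_2‖ = 1.7168, so e_2 = (-0.6745, 0.5518, 0.4905).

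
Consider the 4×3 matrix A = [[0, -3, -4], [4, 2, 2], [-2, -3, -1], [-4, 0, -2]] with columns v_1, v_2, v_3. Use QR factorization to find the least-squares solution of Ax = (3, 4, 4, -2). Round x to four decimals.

v_1 = (0, 4, -2, -4); ‖v_1‖ = 6.0000, so q_1 = (0.0000, 0.6667, -0.3333, -0.6667).
q_1·v_2 = 0.0000·(-3) + 0.6667·2 + (-0.3333)·(-3) + (-0.6667)·0 = 2.3333.
u_2 = v_2 − 2.3333·q_1 = (-3.0000, 0.4444, -2.2222, 1.5556).
‖u_2‖ = 4.0689, so q_2 = (-0.7373, 0.1092, -0.5462, 0.3823).
q_1·v_3 = 0.0000·(-4) + 0.6667·2 + (-0.3333)·(-1) + (-0.6667)·(-2) = 3.0000; q_2·v_3 = (-0.7373)·(-4) + 0.1092·2 + (-0.5462)·(-1) + 0.3823·(-2) = 2.9492.
u_3 = v_3 − 3.0000·q_1 − 2.9492·q_2 = (-1.8255, -0.3221, 1.6107, -1.1275).
‖u_3‖ = 2.7022, so q_3 = (-0.6756, -0.1192, 0.5961, -0.4173).
Qᵀb = (2.6667, -4.7242, 0.7153).
Back-substitute: x_3 = 0.7153/2.7022 = 0.2647.
x_2 = (-4.7242 − 2.9492·0.2647)/4.0689 = -1.3529.
x_1 = (2.6667 − 2.3333·(-1.3529) − 3.0000·0.2647)/6.0000 = 0.8382.

x = (0.8382, -1.3529, 0.2647)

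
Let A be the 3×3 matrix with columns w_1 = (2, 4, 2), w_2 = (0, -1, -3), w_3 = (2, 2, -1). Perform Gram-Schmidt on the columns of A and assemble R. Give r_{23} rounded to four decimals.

w_1 = (2, 4, 2); ‖w_1‖ = 4.8990, so q_1 = (0.4082, 0.8165, 0.4082).
q_1·w_2 = 0.4082·0 + 0.8165·(-1) + 0.4082·(-3) = -2.0412.
u_2 = w_2 + 2.0412·q_1 = (0.8333, 0.6667, -2.1667).
‖u_2‖ = 2.4152, so q_2 = (0.3450, 0.2760, -0.8971).
r_{23} = q_2·w_3 = 2.1392.

r_{23} = 2.1392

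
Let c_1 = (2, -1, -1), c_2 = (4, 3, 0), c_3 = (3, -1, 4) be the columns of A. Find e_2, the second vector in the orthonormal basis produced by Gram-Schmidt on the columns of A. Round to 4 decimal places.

e_2 = (0.5112, 0.8398, 0.1826)

e_1 = c_1/‖c_1‖ = (2, -1, -1)/2.4495 = (0.8165, -0.4082, -0.4082).
r_{12} = e_1·c_2 = 2.0412.
u_2 = c_2 − 2.0412·e_1 = (2.3333, 3.8333, 0.8333).
‖u_2‖ = 4.5644, so e_2 = (0.5112, 0.8398, 0.1826).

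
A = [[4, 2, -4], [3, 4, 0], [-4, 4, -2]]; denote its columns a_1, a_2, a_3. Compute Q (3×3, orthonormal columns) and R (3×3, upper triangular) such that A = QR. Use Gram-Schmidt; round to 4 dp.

Q = [[0.6247, 0.2698, -0.7328], [0.4685, 0.6213, 0.6281], [-0.6247, 0.7357, -0.2617]], R = [[6.4031, 0.6247, -1.2494], [0.0000, 5.9674, -2.5504], [0.0000, 0.0000, 3.4546]]

q_1 = a_1/‖a_1‖ = (4, 3, -4)/6.4031 = (0.6247, 0.4685, -0.6247).
r_{12} = q_1·a_2 = 0.6247.
u_2 = a_2 − 0.6247·q_1 = (1.6098, 3.7073, 4.3902).
‖u_2‖ = 5.9674, so q_2 = (0.2698, 0.6213, 0.7357).
r_{13} = q_1·a_3 = -1.2494; r_{23} = q_2·a_3 = -2.5504.
u_3 = a_3 + 1.2494·q_1 + 2.5504·q_2 = (-2.5315, 2.1699, -0.9041).
‖u_3‖ = 3.4546, so q_3 = (-0.7328, 0.6281, -0.2617).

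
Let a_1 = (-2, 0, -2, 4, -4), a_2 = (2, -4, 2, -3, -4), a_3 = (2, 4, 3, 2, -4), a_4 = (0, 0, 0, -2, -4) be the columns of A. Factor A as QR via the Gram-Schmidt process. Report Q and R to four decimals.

Q = [[-0.3162, 0.2582, 0.3790, -0.3202], [0.0000, -0.5738, 0.6739, 0.4624], [-0.3162, 0.2582, 0.5307, -0.3794], [0.6325, -0.3730, 0.1348, -0.6640], [-0.6325, -0.6312, -0.3201, -0.3142]], R = [[6.3246, -0.6325, 2.2136, 1.2649], [0.0000, 6.9714, 0.7746, 3.2705], [0.0000, 0.0000, 6.5955, 1.0108], [0.0000, 0.0000, 0.0000, 2.5850]]

a_1 = (-2, 0, -2, 4, -4); ‖a_1‖ = 6.3246, so e_1 = (-0.3162, 0.0000, -0.3162, 0.6325, -0.6325).
e_1·a_2 = (-0.3162)·2 + 0.0000·(-4) + (-0.3162)·2 + 0.6325·(-3) + (-0.6325)·(-4) = -0.6325.
u_2 = a_2 + 0.6325·e_1 = (1.8000, -4.0000, 1.8000, -2.6000, -4.4000).
‖u_2‖ = 6.9714, so e_2 = (0.2582, -0.5738, 0.2582, -0.3730, -0.6312).
e_1·a_3 = (-0.3162)·2 + 0.0000·4 + (-0.3162)·3 + 0.6325·2 + (-0.6325)·(-4) = 2.2136; e_2·a_3 = 0.2582·2 + (-0.5738)·4 + 0.2582·3 + (-0.3730)·2 + (-0.6312)·(-4) = 0.7746.
u_3 = a_3 − 2.2136·e_1 − 0.7746·e_2 = (2.5000, 4.4444, 3.5000, 0.8889, -2.1111).
‖u_3‖ = 6.5955, so e_3 = (0.3790, 0.6739, 0.5307, 0.1348, -0.3201).
e_1·a_4 = (-0.3162)·0 + 0.0000·0 + (-0.3162)·0 + 0.6325·(-2) + (-0.6325)·(-4) = 1.2649; e_2·a_4 = 0.2582·0 + (-0.5738)·0 + 0.2582·0 + (-0.3730)·(-2) + (-0.6312)·(-4) = 3.2705; e_3·a_4 = 0.3790·0 + 0.6739·0 + 0.5307·0 + 0.1348·(-2) + (-0.3201)·(-4) = 1.0108.
u_4 = a_4 − 1.2649·e_1 − 3.2705·e_2 − 1.0108·e_3 = (-0.8276, 1.1954, -0.9808, -1.7165, -0.8123).
‖u_4‖ = 2.5850, so e_4 = (-0.3202, 0.4624, -0.3794, -0.6640, -0.3142).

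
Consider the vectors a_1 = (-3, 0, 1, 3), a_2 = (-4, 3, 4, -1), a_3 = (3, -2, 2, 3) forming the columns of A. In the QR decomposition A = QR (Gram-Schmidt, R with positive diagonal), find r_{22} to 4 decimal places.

a_1 = (-3, 0, 1, 3); ‖a_1‖ = 4.3589, so q_1 = (-0.6882, 0.0000, 0.2294, 0.6882).
q_1·a_2 = (-0.6882)·(-4) + 0.0000·3 + 0.2294·4 + 0.6882·(-1) = 2.9824.
u_2 = a_2 − 2.9824·q_1 = (-1.9474, 3.0000, 3.3158, -3.0526).
r_{22} = ‖u_2‖ = 5.7537.

r_{22} = 5.7537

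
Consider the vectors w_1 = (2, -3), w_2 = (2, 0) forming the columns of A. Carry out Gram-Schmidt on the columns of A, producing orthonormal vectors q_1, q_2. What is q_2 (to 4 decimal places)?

w_1 = (2, -3); ‖w_1‖ = 3.6056, so q_1 = (0.5547, -0.8321).
q_1·w_2 = 0.5547·2 + (-0.8321)·0 = 1.1094.
u_2 = w_2 − 1.1094·q_1 = (1.3846, 0.9231).
‖u_2‖ = 1.6641, so q_2 = (0.8321, 0.5547).

q_2 = (0.8321, 0.5547)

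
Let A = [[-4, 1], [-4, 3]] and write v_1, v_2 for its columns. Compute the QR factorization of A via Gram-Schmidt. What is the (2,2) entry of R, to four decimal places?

r_{22} = 1.4142

v_1 = (-4, -4); ‖v_1‖ = 5.6569, so q_1 = (-0.7071, -0.7071).
q_1·v_2 = (-0.7071)·1 + (-0.7071)·3 = -2.8284.
u_2 = v_2 + 2.8284·q_1 = (-1.0000, 1.0000).
r_{22} = ‖u_2‖ = 1.4142.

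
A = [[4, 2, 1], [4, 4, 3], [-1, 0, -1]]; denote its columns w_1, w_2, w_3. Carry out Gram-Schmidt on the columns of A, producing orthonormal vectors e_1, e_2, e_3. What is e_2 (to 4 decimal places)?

e_2 = (-0.5698, 0.6838, 0.4558)

w_1 = (4, 4, -1); ‖w_1‖ = 5.7446, so e_1 = (0.6963, 0.6963, -0.1741).
e_1·w_2 = 0.6963·2 + 0.6963·4 + (-0.1741)·0 = 4.1779.
u_2 = w_2 − 4.1779·e_1 = (-0.9091, 1.0909, 0.7273).
‖u_2‖ = 1.5954, so e_2 = (-0.5698, 0.6838, 0.4558).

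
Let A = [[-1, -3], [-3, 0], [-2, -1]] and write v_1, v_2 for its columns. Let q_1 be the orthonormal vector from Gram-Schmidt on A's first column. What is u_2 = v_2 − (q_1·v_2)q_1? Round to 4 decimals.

q_1 = v_1/‖v_1‖ = (-1, -3, -2)/3.7417 = (-0.2673, -0.8018, -0.5345).
r_{12} = q_1·v_2 = 1.3363.
u_2 = v_2 − 1.3363·q_1 = (-2.6429, 1.0714, -0.2857).

u_2 = (-2.6429, 1.0714, -0.2857)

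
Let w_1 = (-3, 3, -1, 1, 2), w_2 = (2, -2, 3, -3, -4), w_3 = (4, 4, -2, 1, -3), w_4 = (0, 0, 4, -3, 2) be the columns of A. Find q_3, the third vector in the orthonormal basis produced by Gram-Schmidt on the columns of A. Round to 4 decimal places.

q_3 = (0.5334, 0.6511, -0.3095, 0.1614, -0.4121)

w_1 = (-3, 3, -1, 1, 2); ‖w_1‖ = 4.8990, so q_1 = (-0.6124, 0.6124, -0.2041, 0.2041, 0.4082).
q_1·w_2 = (-0.6124)·2 + 0.6124·(-2) + (-0.2041)·3 + 0.2041·(-3) + 0.4082·(-4) = -5.3072.
u_2 = w_2 + 5.3072·q_1 = (-1.2500, 1.2500, 1.9167, -1.9167, -1.8333).
‖u_2‖ = 3.7193, so q_2 = (-0.3361, 0.3361, 0.5153, -0.5153, -0.4929).
q_1·w_3 = (-0.6124)·4 + 0.6124·4 + (-0.2041)·(-2) + 0.2041·1 + 0.4082·(-3) = -0.6124; q_2·w_3 = (-0.3361)·4 + 0.3361·4 + 0.5153·(-2) + (-0.5153)·1 + (-0.4929)·(-3) = -0.0672.
u_3 = w_3 + 0.6124·q_1 + 0.0672·q_2 = (3.6024, 4.3976, -2.0904, 1.0904, -2.7831).
‖u_3‖ = 6.7543, so q_3 = (0.5334, 0.6511, -0.3095, 0.1614, -0.4121).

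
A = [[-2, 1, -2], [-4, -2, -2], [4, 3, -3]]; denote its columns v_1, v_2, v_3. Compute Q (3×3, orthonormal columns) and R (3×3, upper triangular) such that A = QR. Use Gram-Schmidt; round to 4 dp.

Q = [[-0.3333, 0.8944, 0.2981], [-0.6667, 0.0000, -0.7454], [0.6667, 0.4472, -0.5963]], R = [[6.0000, 3.0000, 0.0000], [0.0000, 2.2361, -3.1305], [0.0000, 0.0000, 2.6833]]

v_1 = (-2, -4, 4); ‖v_1‖ = 6.0000, so e_1 = (-0.3333, -0.6667, 0.6667).
e_1·v_2 = (-0.3333)·1 + (-0.6667)·(-2) + 0.6667·3 = 3.0000.
u_2 = v_2 − 3.0000·e_1 = (2.0000, 0.0000, 1.0000).
‖u_2‖ = 2.2361, so e_2 = (0.8944, 0.0000, 0.4472).
e_1·v_3 = (-0.3333)·(-2) + (-0.6667)·(-2) + 0.6667·(-3) = 0.0000; e_2·v_3 = 0.8944·(-2) + 0.0000·(-2) + 0.4472·(-3) = -3.1305.
u_3 = v_3 − 0.0000·e_1 + 3.1305·e_2 = (0.8000, -2.0000, -1.6000).
‖u_3‖ = 2.6833, so e_3 = (0.2981, -0.7454, -0.5963).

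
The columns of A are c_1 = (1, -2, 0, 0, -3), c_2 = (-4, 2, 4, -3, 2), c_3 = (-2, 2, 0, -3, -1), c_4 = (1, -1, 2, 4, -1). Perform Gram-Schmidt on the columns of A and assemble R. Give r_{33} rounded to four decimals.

c_1 = (1, -2, 0, 0, -3); ‖c_1‖ = 3.7417, so e_1 = (0.2673, -0.5345, 0.0000, 0.0000, -0.8018).
e_1·c_2 = 0.2673·(-4) + (-0.5345)·2 + 0.0000·4 + 0.0000·(-3) + (-0.8018)·2 = -3.7417.
u_2 = c_2 + 3.7417·e_1 = (-3.0000, 0.0000, 4.0000, -3.0000, -1.0000).
‖u_2‖ = 5.9161, so e_2 = (-0.5071, 0.0000, 0.6761, -0.5071, -0.1690).
e_1·c_3 = 0.2673·(-2) + (-0.5345)·2 + 0.0000·0 + 0.0000·(-3) + (-0.8018)·(-1) = -0.8018; e_2·c_3 = (-0.5071)·(-2) + (0.0000)·2 + 0.6761·0 + (-0.5071)·(-3) + (-0.1690)·(-1) = 2.7045.
u_3 = c_3 + 0.8018·e_1 − 2.7045·e_2 = (-0.4143, 1.5714, -1.8286, -1.6286, -1.1857).
r_{33} = ‖u_3‖ = 3.1690.

r_{33} = 3.1690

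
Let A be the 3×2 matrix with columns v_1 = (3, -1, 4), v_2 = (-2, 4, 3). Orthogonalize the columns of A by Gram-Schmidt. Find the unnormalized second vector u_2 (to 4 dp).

v_1 = (3, -1, 4); ‖v_1‖ = 5.0990, so e_1 = (0.5883, -0.1961, 0.7845).
e_1·v_2 = 0.5883·(-2) + (-0.1961)·4 + 0.7845·3 = 0.3922.
u_2 = v_2 − 0.3922·e_1 = (-2.2308, 4.0769, 2.6923).

u_2 = (-2.2308, 4.0769, 2.6923)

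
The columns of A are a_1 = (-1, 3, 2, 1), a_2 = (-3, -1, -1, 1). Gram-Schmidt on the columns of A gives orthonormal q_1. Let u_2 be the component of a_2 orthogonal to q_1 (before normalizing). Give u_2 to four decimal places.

u_2 = (-3.0667, -0.8000, -0.8667, 1.0667)

q_1 = a_1/‖a_1‖ = (-1, 3, 2, 1)/3.8730 = (-0.2582, 0.7746, 0.5164, 0.2582).
r_{12} = q_1·a_2 = -0.2582.
u_2 = a_2 + 0.2582·q_1 = (-3.0667, -0.8000, -0.8667, 1.0667).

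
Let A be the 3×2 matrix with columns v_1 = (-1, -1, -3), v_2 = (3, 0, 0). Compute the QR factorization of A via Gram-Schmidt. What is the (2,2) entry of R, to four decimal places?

r_{22} = 2.8604

v_1 = (-1, -1, -3); ‖v_1‖ = 3.3166, so e_1 = (-0.3015, -0.3015, -0.9045).
e_1·v_2 = (-0.3015)·3 + (-0.3015)·0 + (-0.9045)·0 = -0.9045.
u_2 = v_2 + 0.9045·e_1 = (2.7273, -0.2727, -0.8182).
r_{22} = ‖u_2‖ = 2.8604.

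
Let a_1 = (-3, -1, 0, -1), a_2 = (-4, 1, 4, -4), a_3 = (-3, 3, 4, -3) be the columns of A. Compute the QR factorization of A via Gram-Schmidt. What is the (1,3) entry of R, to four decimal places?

r_{13} = 2.7136

a_1 = (-3, -1, 0, -1); ‖a_1‖ = 3.3166, so e_1 = (-0.9045, -0.3015, 0.0000, -0.3015).
r_{13} = e_1·a_3 = 2.7136.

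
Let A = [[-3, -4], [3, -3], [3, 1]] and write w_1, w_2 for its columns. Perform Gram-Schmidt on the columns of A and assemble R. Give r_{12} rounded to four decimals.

r_{12} = 1.1547

w_1 = (-3, 3, 3); ‖w_1‖ = 5.1962, so q_1 = (-0.5774, 0.5774, 0.5774).
r_{12} = q_1·w_2 = 1.1547.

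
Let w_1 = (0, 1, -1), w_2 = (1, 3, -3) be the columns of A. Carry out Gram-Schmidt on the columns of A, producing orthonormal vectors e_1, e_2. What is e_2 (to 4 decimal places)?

e_2 = (1.0000, 0.0000, 0.0000)

w_1 = (0, 1, -1); ‖w_1‖ = 1.4142, so e_1 = (0.0000, 0.7071, -0.7071).
e_1·w_2 = 0.0000·1 + 0.7071·3 + (-0.7071)·(-3) = 4.2426.
u_2 = w_2 − 4.2426·e_1 = (1.0000, 0.0000, 0.0000).
‖u_2‖ = 1.0000, so e_2 = (1.0000, 0.0000, 0.0000).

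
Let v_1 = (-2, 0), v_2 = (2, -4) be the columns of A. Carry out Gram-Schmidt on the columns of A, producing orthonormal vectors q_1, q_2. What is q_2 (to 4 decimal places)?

q_1 = v_1/‖v_1‖ = (-2, 0)/2.0000 = (-1.0000, 0.0000).
r_{12} = q_1·v_2 = -2.0000.
u_2 = v_2 + 2.0000·q_1 = (0.0000, -4.0000).
‖u_2‖ = 4.0000, so q_2 = (0.0000, -1.0000).

q_2 = (0.0000, -1.0000)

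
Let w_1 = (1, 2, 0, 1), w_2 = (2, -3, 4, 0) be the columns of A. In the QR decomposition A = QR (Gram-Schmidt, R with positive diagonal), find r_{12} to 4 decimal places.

r_{12} = -1.6330

w_1 = (1, 2, 0, 1); ‖w_1‖ = 2.4495, so e_1 = (0.4082, 0.8165, 0.0000, 0.4082).
r_{12} = e_1·w_2 = -1.6330.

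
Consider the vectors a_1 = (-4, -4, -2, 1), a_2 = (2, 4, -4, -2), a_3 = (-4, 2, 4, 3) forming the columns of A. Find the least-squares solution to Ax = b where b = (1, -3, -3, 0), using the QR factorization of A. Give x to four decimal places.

x = (0.3831, -0.0828, -0.5549)

a_1 = (-4, -4, -2, 1); ‖a_1‖ = 6.0828, so q_1 = (-0.6576, -0.6576, -0.3288, 0.1644).
q_1·a_2 = (-0.6576)·2 + (-0.6576)·4 + (-0.3288)·(-4) + 0.1644·(-2) = -2.9592.
u_2 = a_2 + 2.9592·q_1 = (0.0541, 2.0541, -4.9730, -1.5135).
‖u_2‖ = 5.5896, so q_2 = (0.0097, 0.3675, -0.8897, -0.2708).
q_1·a_3 = (-0.6576)·(-4) + (-0.6576)·2 + (-0.3288)·4 + 0.1644·3 = 0.4932; q_2·a_3 = 0.0097·(-4) + 0.3675·2 + (-0.8897)·4 + (-0.2708)·3 = -3.6748.
u_3 = a_3 − 0.4932·q_1 + 3.6748·q_2 = (-3.6401, 3.6747, 0.8927, 1.9239).
‖u_3‖ = 5.5904, so q_3 = (-0.6511, 0.6573, 0.1597, 0.3441).
Qᵀb = (2.3016, 1.5763, -3.1022).
Back-substitute: x_3 = -3.1022/5.5904 = -0.5549.
x_2 = (1.5763 + 3.6748·(-0.5549))/5.5896 = -0.0828.
x_1 = (2.3016 + 2.9592·(-0.0828) − 0.4932·(-0.5549))/6.0828 = 0.3831.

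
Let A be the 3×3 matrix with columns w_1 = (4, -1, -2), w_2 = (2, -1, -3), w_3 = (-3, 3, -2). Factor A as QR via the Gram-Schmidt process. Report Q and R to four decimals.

Q = [[0.8729, -0.4729, 0.1204], [-0.2182, -0.1576, 0.9631], [-0.4364, -0.8669, -0.2408]], R = [[4.5826, 3.2733, -2.4004], [0.0000, 1.8127, 2.6796], [0.0000, 0.0000, 3.0096]]

w_1 = (4, -1, -2); ‖w_1‖ = 4.5826, so e_1 = (0.8729, -0.2182, -0.4364).
e_1·w_2 = 0.8729·2 + (-0.2182)·(-1) + (-0.4364)·(-3) = 3.2733.
u_2 = w_2 − 3.2733·e_1 = (-0.8571, -0.2857, -1.5714).
‖u_2‖ = 1.8127, so e_2 = (-0.4729, -0.1576, -0.8669).
e_1·w_3 = 0.8729·(-3) + (-0.2182)·3 + (-0.4364)·(-2) = -2.4004; e_2·w_3 = (-0.4729)·(-3) + (-0.1576)·3 + (-0.8669)·(-2) = 2.6796.
u_3 = w_3 + 2.4004·e_1 − 2.6796·e_2 = (0.3623, 2.8986, -0.7246).
‖u_3‖ = 3.0096, so e_3 = (0.1204, 0.9631, -0.2408).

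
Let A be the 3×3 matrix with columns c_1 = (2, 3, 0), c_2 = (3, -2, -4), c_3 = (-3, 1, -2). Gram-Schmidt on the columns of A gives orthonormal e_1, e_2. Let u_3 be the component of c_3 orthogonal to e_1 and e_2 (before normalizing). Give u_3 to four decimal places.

u_3 = (-2.2281, 1.4854, -2.4138)

e_1 = c_1/‖c_1‖ = (2, 3, 0)/3.6056 = (0.5547, 0.8321, 0.0000).
r_{12} = e_1·c_2 = 0.0000.
u_2 = c_2 + 0.0000·e_1 = (3.0000, -2.0000, -4.0000).
‖u_2‖ = 5.3852, so e_2 = (0.5571, -0.3714, -0.7428).
r_{13} = e_1·c_3 = -0.8321; r_{23} = e_2·c_3 = -0.5571.
u_3 = c_3 + 0.8321·e_1 + 0.5571·e_2 = (-2.2281, 1.4854, -2.4138).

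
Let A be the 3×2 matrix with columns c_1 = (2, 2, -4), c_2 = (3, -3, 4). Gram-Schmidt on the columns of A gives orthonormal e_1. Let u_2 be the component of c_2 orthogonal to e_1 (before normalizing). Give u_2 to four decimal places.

u_2 = (4.3333, -1.6667, 1.3333)

e_1 = c_1/‖c_1‖ = (2, 2, -4)/4.8990 = (0.4082, 0.4082, -0.8165).
r_{12} = e_1·c_2 = -3.2660.
u_2 = c_2 + 3.2660·e_1 = (4.3333, -1.6667, 1.3333).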